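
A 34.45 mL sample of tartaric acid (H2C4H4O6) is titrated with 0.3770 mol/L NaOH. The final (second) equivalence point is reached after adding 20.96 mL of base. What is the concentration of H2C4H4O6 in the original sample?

0.115 M

n(NaOH) = 0.3770 x 0.02096 = 0.007902 mol.
At the final (second) equivalence point, 2 mol OH^- react per mol H2C4H4O6, so n(H2C4H4O6) = 0.007902 / 2 = 0.003951 mol.
[H2C4H4O6] = 0.003951 / 0.03445 L = 0.115 M.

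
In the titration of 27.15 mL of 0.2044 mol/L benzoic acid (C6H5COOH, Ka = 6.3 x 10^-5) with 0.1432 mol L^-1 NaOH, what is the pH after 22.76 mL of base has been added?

4.35

Initial n(C6H5COOH) = 0.2044 x 0.02715 = 0.005549 mol.
n(NaOH) added = 0.1432 x 0.02276 = 0.003259 mol, converting that many moles of C6H5COOH to C6H5COO-.
Remaining n(C6H5COOH) = 0.002290 mol; n(C6H5COO-) = 0.003259 mol.
By Henderson-Hasselbalch, pH = pKa + log([A^-]/[HA]) = 4.20 + log(0.003259/0.002290) = 4.20 + (+0.15) = 4.35.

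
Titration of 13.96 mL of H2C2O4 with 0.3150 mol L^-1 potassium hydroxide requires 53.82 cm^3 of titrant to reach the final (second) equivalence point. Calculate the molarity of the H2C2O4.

n(KOH) = 0.3150 x 0.05382 = 0.01695 mol.
At the final (second) equivalence point, 2 mol OH^- react per mol H2C2O4, so n(H2C2O4) = 0.01695 / 2 = 0.008477 mol.
[H2C2O4] = 0.008477 / 0.01396 L = 0.607 M.

0.607 M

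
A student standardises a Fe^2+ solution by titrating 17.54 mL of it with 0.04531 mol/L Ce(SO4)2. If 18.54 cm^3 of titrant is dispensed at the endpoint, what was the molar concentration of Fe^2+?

n(Ce(SO4)2) = 0.04531 x 0.01854 = 0.0008400 mol.
From the balanced equation, 1 mol Ce(SO4)2 reacts with 1 mol Fe^2+, so n(Fe^2+) = 0.0008400 x 1/1 = 0.0008400 mol.
[Fe^2+] = 0.0008400 / 0.01754 L = 0.0479 M.

0.0479 M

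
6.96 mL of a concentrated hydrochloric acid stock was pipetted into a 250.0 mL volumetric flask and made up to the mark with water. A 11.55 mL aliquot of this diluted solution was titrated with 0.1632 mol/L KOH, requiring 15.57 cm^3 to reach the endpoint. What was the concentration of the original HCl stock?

7.90 M

n(KOH) = 0.1632 x 0.01557 = 0.002541 mol.
n(HCl) in the aliquot = 0.002541 mol.
[diluted HCl] = 0.002541 / 0.01155 = 0.2200 M.
Dilution factor = 250.0/6.960 = 35.92, so [stock] = 0.2200 x 35.92 = 7.90 M.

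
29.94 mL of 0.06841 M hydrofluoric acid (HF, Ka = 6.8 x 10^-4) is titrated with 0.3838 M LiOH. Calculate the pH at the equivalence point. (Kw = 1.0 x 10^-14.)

7.97

n(HF) = 0.06841 x 0.02994 = 0.002048 mol; V(LiOH) at equivalence = 0.002048/0.3838 = 0.005337 L.
At equivalence all the acid is converted to F-; total volume = 0.02994 + 0.005337 = 0.03528 L, so [F-] = 0.002048/0.03528 = 0.05806 M.
Kb = Kw/Ka = 1.0e-14 / 6.8 x 10^-4 = 1.47e-11.
[OH^-] = sqrt(Kb x [F-]) = sqrt(1.47e-11 x 0.05806) = 9.24e-7 M.
pOH = 6.03, so pH = 14.00 - 6.03 = 7.97.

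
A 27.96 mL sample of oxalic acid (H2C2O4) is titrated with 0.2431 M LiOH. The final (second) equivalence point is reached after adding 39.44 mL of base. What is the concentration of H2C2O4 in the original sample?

0.171 M

n(LiOH) = 0.2431 x 0.03944 = 0.009588 mol.
At the final (second) equivalence point, 2 mol OH^- react per mol H2C2O4, so n(H2C2O4) = 0.009588 / 2 = 0.004794 mol.
[H2C2O4] = 0.004794 / 0.02796 L = 0.171 M.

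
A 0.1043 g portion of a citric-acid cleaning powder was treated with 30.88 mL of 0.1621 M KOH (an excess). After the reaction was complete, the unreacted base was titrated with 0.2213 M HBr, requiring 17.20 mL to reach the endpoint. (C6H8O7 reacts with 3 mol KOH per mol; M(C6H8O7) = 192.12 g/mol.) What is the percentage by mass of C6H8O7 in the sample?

73.6%

Total n(KOH) added = 0.1621 x 0.03088 = 0.005006 mol.
n(HBr) used = 0.2213 x 0.01720 = 0.003806 mol, which equals the excess n(KOH).
So n(KOH) consumed by the sample = 0.005006 - 0.003806 = 0.001199 mol.
n(C6H8O7) = 0.001199 / 3 = 0.0003998 mol.
mass C6H8O7 = 0.0003998 x 192.12 = 0.07680 g, so %C6H8O7 = 0.07680/0.1043 x 100 = 73.6%.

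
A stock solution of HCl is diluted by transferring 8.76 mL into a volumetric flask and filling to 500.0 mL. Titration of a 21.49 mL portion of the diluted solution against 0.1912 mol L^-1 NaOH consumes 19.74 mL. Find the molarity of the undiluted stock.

10.0 M

n(NaOH) = 0.1912 x 0.01974 = 0.003774 mol.
n(HCl) in the aliquot = 0.003774 mol.
[diluted HCl] = 0.003774 / 0.02149 = 0.1756 M.
Dilution factor = 500.0/8.760 = 57.08, so [stock] = 0.1756 x 57.08 = 10.0 M.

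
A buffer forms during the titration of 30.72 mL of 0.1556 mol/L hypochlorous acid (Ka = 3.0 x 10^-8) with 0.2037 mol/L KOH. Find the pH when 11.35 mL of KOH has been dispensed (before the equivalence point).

7.49

Initial n(HClO) = 0.1556 x 0.03072 = 0.004780 mol.
n(KOH) added = 0.2037 x 0.01135 = 0.002312 mol, converting that many moles of HClO to ClO-.
Remaining n(HClO) = 0.002468 mol; n(ClO-) = 0.002312 mol.
By Henderson-Hasselbalch, pH = pKa + log([A^-]/[HA]) = 7.52 + log(0.002312/0.002468) = 7.52 + (-0.03) = 7.49.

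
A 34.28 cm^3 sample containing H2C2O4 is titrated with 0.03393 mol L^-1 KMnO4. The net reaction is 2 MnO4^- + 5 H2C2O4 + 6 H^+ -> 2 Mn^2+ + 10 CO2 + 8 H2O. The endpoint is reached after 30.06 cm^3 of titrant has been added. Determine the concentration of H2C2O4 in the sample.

0.0744 M

n(KMnO4) = 0.03393 x 0.03006 = 0.001020 mol.
From the balanced equation, 2 mol KMnO4 reacts with 5 mol H2C2O4, so n(H2C2O4) = 0.001020 x 5/2 = 0.002550 mol.
[H2C2O4] = 0.002550 / 0.03428 L = 0.0744 M.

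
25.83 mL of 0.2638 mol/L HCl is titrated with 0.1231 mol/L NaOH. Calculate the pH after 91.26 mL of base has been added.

12.58

n(acid) = 0.2638 x 0.02583 = 0.006814 mol; n(NaOH) added = 0.1231 x 0.09126 = 0.01123 mol.
Base is in excess by 0.01123 - 0.006814 = 0.004420 mol in a total volume of 0.1171 L.
[OH^-] = 0.004420/0.1171 = 0.03775 M, so pOH = 1.42 and pH = 14.00 - 1.42 = 12.58.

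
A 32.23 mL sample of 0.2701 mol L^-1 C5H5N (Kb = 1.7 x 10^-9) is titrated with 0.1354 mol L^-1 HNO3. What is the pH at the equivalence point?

n(C5H5N) = 0.2701 x 0.03223 = 0.008705 mol; V(HNO3) at equivalence = 0.008705/0.1354 = 0.06429 L.
At equivalence the base is fully converted to C5H5NH+; total volume = 0.09652 L, so [C5H5NH+] = 0.008705/0.09652 = 0.09019 M.
Ka(C5H5NH+) = Kw/Kb = 1.0e-14 / 1.7 x 10^-9 = 5.88e-6.
[H^+] = sqrt(Ka x [C5H5NH+]) = sqrt(5.88e-6 x 0.09019) = 0.000728 M.
pH = -log(0.000728) = 3.14.

3.14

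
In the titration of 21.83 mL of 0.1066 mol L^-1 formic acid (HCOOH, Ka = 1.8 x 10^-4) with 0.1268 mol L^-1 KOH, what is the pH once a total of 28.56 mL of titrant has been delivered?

12.41

n(acid) = 0.1066 x 0.02183 = 0.002327 mol; n(KOH) added = 0.1268 x 0.02856 = 0.003621 mol.
Base is in excess by 0.003621 - 0.002327 = 0.001294 mol in a total volume of 0.05039 L.
[OH^-] = 0.001294/0.05039 = 0.02569 M, so pOH = 1.59 and pH = 14.00 - 1.59 = 12.41.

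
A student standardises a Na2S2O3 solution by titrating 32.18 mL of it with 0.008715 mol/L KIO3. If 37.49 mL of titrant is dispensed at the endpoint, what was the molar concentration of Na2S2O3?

0.0609 M

n(KIO3) = 0.008715 x 0.03749 = 0.0003267 mol.
From the balanced equation, 1 mol KIO3 reacts with 6 mol Na2S2O3, so n(Na2S2O3) = 0.0003267 x 6/1 = 0.001960 mol.
[Na2S2O3] = 0.001960 / 0.03218 L = 0.0609 M.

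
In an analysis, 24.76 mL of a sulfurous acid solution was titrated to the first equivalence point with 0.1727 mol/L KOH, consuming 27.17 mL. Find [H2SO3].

0.190 M

n(KOH) = 0.1727 x 0.02717 = 0.004692 mol.
At the first equivalence point, 1 mol OH^- react per mol H2SO3, so n(H2SO3) = 0.004692 / 1 = 0.004692 mol.
[H2SO3] = 0.004692 / 0.02476 L = 0.190 M.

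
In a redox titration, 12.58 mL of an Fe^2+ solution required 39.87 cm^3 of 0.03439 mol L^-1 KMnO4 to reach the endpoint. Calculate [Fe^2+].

0.545 M

n(KMnO4) = 0.03439 x 0.03987 = 0.001371 mol.
From the balanced equation, 1 mol KMnO4 reacts with 5 mol Fe^2+, so n(Fe^2+) = 0.001371 x 5/1 = 0.006856 mol.
[Fe^2+] = 0.006856 / 0.01258 L = 0.545 M.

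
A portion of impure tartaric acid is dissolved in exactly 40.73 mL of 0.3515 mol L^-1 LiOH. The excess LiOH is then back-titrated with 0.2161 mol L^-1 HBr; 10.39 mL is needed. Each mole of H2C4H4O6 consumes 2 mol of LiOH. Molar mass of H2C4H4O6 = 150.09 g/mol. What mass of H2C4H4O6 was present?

Total n(LiOH) added = 0.3515 x 0.04073 = 0.01432 mol.
n(HBr) used = 0.2161 x 0.01039 = 0.002245 mol, which equals the excess n(LiOH).
So n(LiOH) consumed by the sample = 0.01432 - 0.002245 = 0.01207 mol.
n(H2C4H4O6) = 0.01207 / 2 = 0.006036 mol.
mass = 0.006036 mol x 150.09 g/mol = 0.906 g.

0.906 g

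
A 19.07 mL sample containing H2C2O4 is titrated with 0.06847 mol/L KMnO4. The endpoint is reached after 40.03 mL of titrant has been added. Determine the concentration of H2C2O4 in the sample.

0.359 M

n(KMnO4) = 0.06847 x 0.04003 = 0.002741 mol.
From the balanced equation, 2 mol KMnO4 reacts with 5 mol H2C2O4, so n(H2C2O4) = 0.002741 x 5/2 = 0.006852 mol.
[H2C2O4] = 0.006852 / 0.01907 L = 0.359 M.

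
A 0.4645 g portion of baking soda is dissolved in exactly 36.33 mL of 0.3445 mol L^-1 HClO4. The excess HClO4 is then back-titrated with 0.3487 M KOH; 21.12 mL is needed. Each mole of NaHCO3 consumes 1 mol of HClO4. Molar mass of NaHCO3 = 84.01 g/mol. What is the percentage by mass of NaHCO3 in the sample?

93.2%

Total n(HClO4) added = 0.3445 x 0.03633 = 0.01252 mol.
n(KOH) used = 0.3487 x 0.02112 = 0.007365 mol, which equals the excess n(HClO4).
So n(HClO4) consumed by the sample = 0.01252 - 0.007365 = 0.005151 mol.
n(NaHCO3) = 0.005151 / 1 = 0.005151 mol.
mass NaHCO3 = 0.005151 x 84.01 = 0.4327 g, so %NaHCO3 = 0.4327/0.4645 x 100 = 93.2%.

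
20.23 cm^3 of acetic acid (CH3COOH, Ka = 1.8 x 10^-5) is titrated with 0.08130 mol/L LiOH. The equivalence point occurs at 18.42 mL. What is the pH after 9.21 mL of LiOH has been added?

4.74

9.21 mL is exactly half the equivalence volume (18.42/2), i.e. the half-equivalence point.
There, n(HA) = n(A^-), so pH = pKa = -log(1.8 x 10^-5) = 4.74.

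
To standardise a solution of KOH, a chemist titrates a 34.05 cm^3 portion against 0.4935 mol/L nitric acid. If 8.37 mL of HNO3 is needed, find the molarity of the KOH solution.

0.121 M

n(HNO3) delivered = 0.4935 x 0.008370 = 0.004131 mol.
For a 1:1 reaction, n(KOH) = 0.004131 mol.
[KOH] = 0.004131 mol / 0.03405 L = 0.121 M.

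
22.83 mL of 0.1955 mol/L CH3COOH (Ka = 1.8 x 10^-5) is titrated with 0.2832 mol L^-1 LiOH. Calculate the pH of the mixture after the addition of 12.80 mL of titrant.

5.38

Initial n(CH3COOH) = 0.1955 x 0.02283 = 0.004463 mol.
n(LiOH) added = 0.2832 x 0.01280 = 0.003625 mol, converting that many moles of CH3COOH to CH3COO-.
Remaining n(CH3COOH) = 0.0008383 mol; n(CH3COO-) = 0.003625 mol.
By Henderson-Hasselbalch, pH = pKa + log([A^-]/[HA]) = 4.74 + log(0.003625/0.0008383) = 4.74 + (+0.64) = 5.38.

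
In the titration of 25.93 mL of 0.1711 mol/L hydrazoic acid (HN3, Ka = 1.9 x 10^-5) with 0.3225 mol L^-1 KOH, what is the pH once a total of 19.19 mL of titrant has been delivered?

12.59

n(acid) = 0.1711 x 0.02593 = 0.004437 mol; n(KOH) added = 0.3225 x 0.01919 = 0.006189 mol.
Base is in excess by 0.006189 - 0.004437 = 0.001752 mol in a total volume of 0.04512 L.
[OH^-] = 0.001752/0.04512 = 0.03883 M, so pOH = 1.41 and pH = 14.00 - 1.41 = 12.59.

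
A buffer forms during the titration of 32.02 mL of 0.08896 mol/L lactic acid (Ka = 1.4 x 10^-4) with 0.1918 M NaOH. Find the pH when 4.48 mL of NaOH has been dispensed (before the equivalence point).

Initial n(HC3H5O3) = 0.08896 x 0.03202 = 0.002848 mol.
n(NaOH) added = 0.1918 x 0.004480 = 0.0008593 mol, converting that many moles of HC3H5O3 to C3H5O3-.
Remaining n(HC3H5O3) = 0.001989 mol; n(C3H5O3-) = 0.0008593 mol.
By Henderson-Hasselbalch, pH = pKa + log([A^-]/[HA]) = 3.85 + log(0.0008593/0.001989) = 3.85 + (-0.36) = 3.49.

3.49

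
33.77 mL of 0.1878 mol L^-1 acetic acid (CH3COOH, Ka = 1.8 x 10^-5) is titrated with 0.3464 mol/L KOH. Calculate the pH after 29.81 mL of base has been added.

n(acid) = 0.1878 x 0.03377 = 0.006342 mol; n(KOH) added = 0.3464 x 0.02981 = 0.01033 mol.
Base is in excess by 0.01033 - 0.006342 = 0.003984 mol in a total volume of 0.06358 L.
[OH^-] = 0.003984/0.06358 = 0.06266 M, so pOH = 1.20 and pH = 14.00 - 1.20 = 12.80.

12.80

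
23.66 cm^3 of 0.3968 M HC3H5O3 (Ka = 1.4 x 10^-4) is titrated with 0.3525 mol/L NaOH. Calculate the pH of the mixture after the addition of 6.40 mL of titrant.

3.35

Initial n(HC3H5O3) = 0.3968 x 0.02366 = 0.009388 mol.
n(NaOH) added = 0.3525 x 0.006400 = 0.002256 mol, converting that many moles of HC3H5O3 to C3H5O3-.
Remaining n(HC3H5O3) = 0.007132 mol; n(C3H5O3-) = 0.002256 mol.
By Henderson-Hasselbalch, pH = pKa + log([A^-]/[HA]) = 3.85 + log(0.002256/0.007132) = 3.85 + (-0.50) = 3.35.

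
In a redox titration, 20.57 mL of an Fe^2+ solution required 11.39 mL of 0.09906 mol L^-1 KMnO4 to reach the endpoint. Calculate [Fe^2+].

0.274 M

n(KMnO4) = 0.09906 x 0.01139 = 0.001128 mol.
From the balanced equation, 1 mol KMnO4 reacts with 5 mol Fe^2+, so n(Fe^2+) = 0.001128 x 5/1 = 0.005641 mol.
[Fe^2+] = 0.005641 / 0.02057 L = 0.274 M.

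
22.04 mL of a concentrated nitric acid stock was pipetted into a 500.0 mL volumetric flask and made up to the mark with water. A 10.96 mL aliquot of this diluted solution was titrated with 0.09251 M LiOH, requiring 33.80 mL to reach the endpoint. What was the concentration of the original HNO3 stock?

6.47 M

n(LiOH) = 0.09251 x 0.03380 = 0.003127 mol.
n(HNO3) in the aliquot = 0.003127 mol.
[diluted HNO3] = 0.003127 / 0.01096 = 0.2853 M.
Dilution factor = 500.0/22.04 = 22.69, so [stock] = 0.2853 x 22.69 = 6.47 M.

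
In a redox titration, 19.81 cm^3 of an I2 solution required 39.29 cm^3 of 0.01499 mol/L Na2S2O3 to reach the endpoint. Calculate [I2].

n(Na2S2O3) = 0.01499 x 0.03929 = 0.0005890 mol.
From the balanced equation, 2 mol Na2S2O3 reacts with 1 mol I2, so n(I2) = 0.0005890 x 1/2 = 0.0002945 mol.
[I2] = 0.0002945 / 0.01981 L = 0.0149 M.

0.0149 M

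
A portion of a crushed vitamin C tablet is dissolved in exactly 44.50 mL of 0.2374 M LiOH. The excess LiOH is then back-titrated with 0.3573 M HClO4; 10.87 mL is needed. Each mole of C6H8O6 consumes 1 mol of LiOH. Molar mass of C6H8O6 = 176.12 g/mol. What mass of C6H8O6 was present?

1.18 g

Total n(LiOH) added = 0.2374 x 0.04450 = 0.01056 mol.
n(HClO4) used = 0.3573 x 0.01087 = 0.003884 mol, which equals the excess n(LiOH).
So n(LiOH) consumed by the sample = 0.01056 - 0.003884 = 0.006680 mol.
n(C6H8O6) = 0.006680 / 1 = 0.006680 mol.
mass = 0.006680 mol x 176.12 g/mol = 1.18 g.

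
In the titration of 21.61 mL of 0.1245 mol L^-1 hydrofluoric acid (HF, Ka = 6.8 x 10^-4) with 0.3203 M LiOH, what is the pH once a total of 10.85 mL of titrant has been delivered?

12.38

n(acid) = 0.1245 x 0.02161 = 0.002690 mol; n(LiOH) added = 0.3203 x 0.01085 = 0.003475 mol.
Base is in excess by 0.003475 - 0.002690 = 0.0007848 mol in a total volume of 0.03246 L.
[OH^-] = 0.0007848/0.03246 = 0.02418 M, so pOH = 1.62 and pH = 14.00 - 1.62 = 12.38.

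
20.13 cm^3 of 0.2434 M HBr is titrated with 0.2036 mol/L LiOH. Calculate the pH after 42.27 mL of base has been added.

12.77

n(acid) = 0.2434 x 0.02013 = 0.004900 mol; n(LiOH) added = 0.2036 x 0.04227 = 0.008606 mol.
Base is in excess by 0.008606 - 0.004900 = 0.003707 mol in a total volume of 0.06240 L.
[OH^-] = 0.003707/0.06240 = 0.05940 M, so pOH = 1.23 and pH = 14.00 - 1.23 = 12.77.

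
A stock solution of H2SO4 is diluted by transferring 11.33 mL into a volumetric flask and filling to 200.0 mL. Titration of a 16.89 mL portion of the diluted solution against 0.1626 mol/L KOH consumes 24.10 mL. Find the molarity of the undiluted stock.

n(KOH) = 0.1626 x 0.02410 = 0.003919 mol.
n(H2SO4) in the aliquot = 0.003919 x 1/2 = 0.001959 mol.
[diluted H2SO4] = 0.001959 / 0.01689 = 0.1160 M.
Dilution factor = 200.0/11.33 = 17.65, so [stock] = 0.1160 x 17.65 = 2.05 M.

2.05 M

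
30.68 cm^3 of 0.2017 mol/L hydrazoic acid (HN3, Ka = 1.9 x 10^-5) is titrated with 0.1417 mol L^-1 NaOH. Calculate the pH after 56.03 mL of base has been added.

12.31

n(acid) = 0.2017 x 0.03068 = 0.006188 mol; n(NaOH) added = 0.1417 x 0.05603 = 0.007939 mol.
Base is in excess by 0.007939 - 0.006188 = 0.001751 mol in a total volume of 0.08671 L.
[OH^-] = 0.001751/0.08671 = 0.02020 M, so pOH = 1.69 and pH = 14.00 - 1.69 = 12.31.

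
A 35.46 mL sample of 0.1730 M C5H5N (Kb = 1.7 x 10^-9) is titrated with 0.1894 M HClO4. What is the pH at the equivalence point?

n(C5H5N) = 0.1730 x 0.03546 = 0.006135 mol; V(HClO4) at equivalence = 0.006135/0.1894 = 0.03239 L.
At equivalence the base is fully converted to C5H5NH+; total volume = 0.06785 L, so [C5H5NH+] = 0.006135/0.06785 = 0.09041 M.
Ka(C5H5NH+) = Kw/Kb = 1.0e-14 / 1.7 x 10^-9 = 5.88e-6.
[H^+] = sqrt(Ka x [C5H5NH+]) = sqrt(5.88e-6 x 0.09041) = 0.000729 M.
pH = -log(0.000729) = 3.14.

3.14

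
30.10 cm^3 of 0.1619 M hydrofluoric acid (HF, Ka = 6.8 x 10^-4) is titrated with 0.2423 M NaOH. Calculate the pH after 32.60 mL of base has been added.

n(acid) = 0.1619 x 0.03010 = 0.004873 mol; n(NaOH) added = 0.2423 x 0.03260 = 0.007899 mol.
Base is in excess by 0.007899 - 0.004873 = 0.003026 mol in a total volume of 0.06270 L.
[OH^-] = 0.003026/0.06270 = 0.04826 M, so pOH = 1.32 and pH = 14.00 - 1.32 = 12.68.

12.68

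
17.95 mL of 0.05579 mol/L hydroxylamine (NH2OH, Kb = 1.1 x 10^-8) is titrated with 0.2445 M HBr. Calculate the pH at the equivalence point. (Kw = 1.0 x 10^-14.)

n(NH2OH) = 0.05579 x 0.01795 = 0.001001 mol; V(HBr) at equivalence = 0.001001/0.2445 = 0.004096 L.
At equivalence the base is fully converted to NH3OH+; total volume = 0.02205 L, so [NH3OH+] = 0.001001/0.02205 = 0.04542 M.
Ka(NH3OH+) = Kw/Kb = 1.0e-14 / 1.1 x 10^-8 = 9.09e-7.
[H^+] = sqrt(Ka x [NH3OH+]) = sqrt(9.09e-7 x 0.04542) = 0.000203 M.
pH = -log(0.000203) = 3.69.

3.69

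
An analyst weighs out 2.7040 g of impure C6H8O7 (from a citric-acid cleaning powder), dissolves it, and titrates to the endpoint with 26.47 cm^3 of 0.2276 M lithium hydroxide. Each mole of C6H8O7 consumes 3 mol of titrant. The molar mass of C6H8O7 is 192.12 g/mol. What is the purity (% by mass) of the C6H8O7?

n(LiOH) = 0.2276 x 0.02647 = 0.006025 mol.
n(C6H8O7) = 0.006025 / 3 = 0.002008 mol.
mass of C6H8O7 = 0.002008 x 192.12 = 0.3858 g.
% purity = 0.3858 / 2.7040 x 100 = 14.3%.

14.3%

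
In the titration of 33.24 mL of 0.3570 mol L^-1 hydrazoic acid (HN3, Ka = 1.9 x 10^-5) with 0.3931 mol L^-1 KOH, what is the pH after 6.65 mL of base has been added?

Initial n(HN3) = 0.3570 x 0.03324 = 0.01187 mol.
n(KOH) added = 0.3931 x 0.006650 = 0.002614 mol, converting that many moles of HN3 to N3-.
Remaining n(HN3) = 0.009253 mol; n(N3-) = 0.002614 mol.
By Henderson-Hasselbalch, pH = pKa + log([A^-]/[HA]) = 4.72 + log(0.002614/0.009253) = 4.72 + (-0.55) = 4.17.

4.17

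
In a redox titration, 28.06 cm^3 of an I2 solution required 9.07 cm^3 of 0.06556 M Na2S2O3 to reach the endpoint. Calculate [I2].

0.0106 M

n(Na2S2O3) = 0.06556 x 0.009070 = 0.0005946 mol.
From the balanced equation, 2 mol Na2S2O3 reacts with 1 mol I2, so n(I2) = 0.0005946 x 1/2 = 0.0002973 mol.
[I2] = 0.0002973 / 0.02806 L = 0.0106 M.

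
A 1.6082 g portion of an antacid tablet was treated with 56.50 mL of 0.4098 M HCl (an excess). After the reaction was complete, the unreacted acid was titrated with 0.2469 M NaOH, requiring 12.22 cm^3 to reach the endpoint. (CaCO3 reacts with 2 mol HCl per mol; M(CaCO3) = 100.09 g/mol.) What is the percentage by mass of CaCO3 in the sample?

62.7%

Total n(HCl) added = 0.4098 x 0.05650 = 0.02315 mol.
n(NaOH) used = 0.2469 x 0.01222 = 0.003017 mol, which equals the excess n(HCl).
So n(HCl) consumed by the sample = 0.02315 - 0.003017 = 0.02014 mol.
n(CaCO3) = 0.02014 / 2 = 0.01007 mol.
mass CaCO3 = 0.01007 x 100.09 = 1.008 g, so %CaCO3 = 1.008/1.6082 x 100 = 62.7%.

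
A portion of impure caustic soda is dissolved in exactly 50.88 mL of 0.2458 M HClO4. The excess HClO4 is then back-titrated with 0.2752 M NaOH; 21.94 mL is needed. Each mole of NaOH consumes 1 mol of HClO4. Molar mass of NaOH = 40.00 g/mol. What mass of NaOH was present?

0.259 g

Total n(HClO4) added = 0.2458 x 0.05088 = 0.01251 mol.
n(NaOH) used = 0.2752 x 0.02194 = 0.006038 mol, which equals the excess n(HClO4).
So n(HClO4) consumed by the sample = 0.01251 - 0.006038 = 0.006468 mol.
n(NaOH) = 0.006468 / 1 = 0.006468 mol.
mass = 0.006468 mol x 40.00 g/mol = 0.259 g.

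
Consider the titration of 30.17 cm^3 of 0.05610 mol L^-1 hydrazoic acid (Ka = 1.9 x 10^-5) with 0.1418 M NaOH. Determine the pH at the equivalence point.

8.66

n(HN3) = 0.05610 x 0.03017 = 0.001693 mol; V(NaOH) at equivalence = 0.001693/0.1418 = 0.01194 L.
At equivalence all the acid is converted to N3-; total volume = 0.03017 + 0.01194 = 0.04211 L, so [N3-] = 0.001693/0.04211 = 0.04020 M.
Kb = Kw/Ka = 1.0e-14 / 1.9 x 10^-5 = 5.26e-10.
[OH^-] = sqrt(Kb x [N3-]) = sqrt(5.26e-10 x 0.04020) = 4.60e-6 M.
pOH = 5.34, so pH = 14.00 - 5.34 = 8.66.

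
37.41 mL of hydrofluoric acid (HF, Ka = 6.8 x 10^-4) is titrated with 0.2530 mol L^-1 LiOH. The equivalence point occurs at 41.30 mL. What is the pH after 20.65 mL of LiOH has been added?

20.65 mL is exactly half the equivalence volume (41.30/2), i.e. the half-equivalence point.
There, n(HA) = n(A^-), so pH = pKa = -log(6.8 x 10^-4) = 3.17.

3.17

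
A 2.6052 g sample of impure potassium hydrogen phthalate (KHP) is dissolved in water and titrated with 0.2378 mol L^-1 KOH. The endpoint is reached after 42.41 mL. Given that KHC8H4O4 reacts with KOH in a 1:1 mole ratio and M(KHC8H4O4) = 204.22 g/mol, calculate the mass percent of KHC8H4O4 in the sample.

n(KOH) = 0.2378 x 0.04241 = 0.01009 mol.
n(KHC8H4O4) = 0.01009 / 1 = 0.01009 mol.
mass of KHC8H4O4 = 0.01009 x 204.22 = 2.060 g.
% purity = 2.060 / 2.6052 x 100 = 79.1%.

79.1%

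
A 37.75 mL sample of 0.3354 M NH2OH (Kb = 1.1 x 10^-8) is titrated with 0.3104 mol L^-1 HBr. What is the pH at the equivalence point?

n(NH2OH) = 0.3354 x 0.03775 = 0.01266 mol; V(HBr) at equivalence = 0.01266/0.3104 = 0.04079 L.
At equivalence the base is fully converted to NH3OH+; total volume = 0.07854 L, so [NH3OH+] = 0.01266/0.07854 = 0.1612 M.
Ka(NH3OH+) = Kw/Kb = 1.0e-14 / 1.1 x 10^-8 = 9.09e-7.
[H^+] = sqrt(Ka x [NH3OH+]) = sqrt(9.09e-7 x 0.1612) = 0.000383 M.
pH = -log(0.000383) = 3.42.

3.42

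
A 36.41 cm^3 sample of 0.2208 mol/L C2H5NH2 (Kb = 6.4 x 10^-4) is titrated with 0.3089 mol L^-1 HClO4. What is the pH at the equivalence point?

n(C2H5NH2) = 0.2208 x 0.03641 = 0.008039 mol; V(HClO4) at equivalence = 0.008039/0.3089 = 0.02603 L.
At equivalence the base is fully converted to C2H5NH3+; total volume = 0.06244 L, so [C2H5NH3+] = 0.008039/0.06244 = 0.1288 M.
Ka(C2H5NH3+) = Kw/Kb = 1.0e-14 / 6.4 x 10^-4 = 1.56e-11.
[H^+] = sqrt(Ka x [C2H5NH3+]) = sqrt(1.56e-11 x 0.1288) = 1.42e-6 M.
pH = -log(1.42e-6) = 5.85.

5.85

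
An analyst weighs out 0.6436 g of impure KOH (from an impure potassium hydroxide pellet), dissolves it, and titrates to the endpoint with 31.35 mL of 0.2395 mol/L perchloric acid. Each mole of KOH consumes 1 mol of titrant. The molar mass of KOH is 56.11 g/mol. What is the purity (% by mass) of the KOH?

n(HClO4) = 0.2395 x 0.03135 = 0.007508 mol.
n(KOH) = 0.007508 / 1 = 0.007508 mol.
mass of KOH = 0.007508 x 56.11 = 0.4213 g.
% purity = 0.4213 / 0.6436 x 100 = 65.5%.

65.5%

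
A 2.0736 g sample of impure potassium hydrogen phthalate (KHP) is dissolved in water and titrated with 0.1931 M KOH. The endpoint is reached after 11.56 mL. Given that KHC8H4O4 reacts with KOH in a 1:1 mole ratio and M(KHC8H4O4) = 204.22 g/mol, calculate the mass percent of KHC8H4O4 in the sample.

n(KOH) = 0.1931 x 0.01156 = 0.002232 mol.
n(KHC8H4O4) = 0.002232 / 1 = 0.002232 mol.
mass of KHC8H4O4 = 0.002232 x 204.22 = 0.4559 g.
% purity = 0.4559 / 2.0736 x 100 = 22.0%.

22.0%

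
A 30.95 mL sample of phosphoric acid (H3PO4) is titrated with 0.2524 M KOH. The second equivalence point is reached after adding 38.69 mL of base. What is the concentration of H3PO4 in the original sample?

0.158 M

n(KOH) = 0.2524 x 0.03869 = 0.009765 mol.
At the second equivalence point, 2 mol OH^- react per mol H3PO4, so n(H3PO4) = 0.009765 / 2 = 0.004883 mol.
[H3PO4] = 0.004883 / 0.03095 L = 0.158 M.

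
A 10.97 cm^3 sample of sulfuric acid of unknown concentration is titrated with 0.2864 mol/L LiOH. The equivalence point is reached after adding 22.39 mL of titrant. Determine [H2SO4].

n(LiOH) delivered = 0.2864 x 0.02239 = 0.006412 mol.
The reaction is 1 H2SO4 + 2 LiOH, so n(H2SO4) = 0.006412 x 1/2 = 0.003206 mol.
[H2SO4] = 0.003206 mol / 0.01097 L = 0.292 M.

0.292 M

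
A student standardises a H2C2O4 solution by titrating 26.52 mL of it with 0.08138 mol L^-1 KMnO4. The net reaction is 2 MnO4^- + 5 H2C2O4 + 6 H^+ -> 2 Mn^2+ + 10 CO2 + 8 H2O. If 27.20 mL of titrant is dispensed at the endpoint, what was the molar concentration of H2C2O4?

n(KMnO4) = 0.08138 x 0.02720 = 0.002214 mol.
From the balanced equation, 2 mol KMnO4 reacts with 5 mol H2C2O4, so n(H2C2O4) = 0.002214 x 5/2 = 0.005534 mol.
[H2C2O4] = 0.005534 / 0.02652 L = 0.209 M.

0.209 M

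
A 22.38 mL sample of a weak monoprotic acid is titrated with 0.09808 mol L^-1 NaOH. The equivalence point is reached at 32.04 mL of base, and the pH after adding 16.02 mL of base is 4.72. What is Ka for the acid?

16.02 mL is half of the equivalence volume, so this is the half-equivalence point where [HA] = [A^-].
At half-equivalence pH = pKa, so pKa = 4.72.
Ka = 10^(-4.72) = 1.9 x 10^-5.

1.9 x 10^-5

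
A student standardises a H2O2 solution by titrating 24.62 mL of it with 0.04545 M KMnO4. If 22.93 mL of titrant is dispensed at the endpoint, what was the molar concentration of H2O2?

0.106 M

n(KMnO4) = 0.04545 x 0.02293 = 0.001042 mol.
From the balanced equation, 2 mol KMnO4 reacts with 5 mol H2O2, so n(H2O2) = 0.001042 x 5/2 = 0.002605 mol.
[H2O2] = 0.002605 / 0.02462 L = 0.106 M.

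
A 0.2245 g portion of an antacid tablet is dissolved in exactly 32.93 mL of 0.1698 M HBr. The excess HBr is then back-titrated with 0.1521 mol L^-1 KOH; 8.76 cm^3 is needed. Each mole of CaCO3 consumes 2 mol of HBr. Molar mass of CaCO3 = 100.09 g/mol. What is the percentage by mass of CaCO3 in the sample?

94.9%

Total n(HBr) added = 0.1698 x 0.03293 = 0.005592 mol.
n(KOH) used = 0.1521 x 0.008760 = 0.001332 mol, which equals the excess n(HBr).
So n(HBr) consumed by the sample = 0.005592 - 0.001332 = 0.004259 mol.
n(CaCO3) = 0.004259 / 2 = 0.002130 mol.
mass CaCO3 = 0.002130 x 100.09 = 0.2131 g, so %CaCO3 = 0.2131/0.2245 x 100 = 94.9%.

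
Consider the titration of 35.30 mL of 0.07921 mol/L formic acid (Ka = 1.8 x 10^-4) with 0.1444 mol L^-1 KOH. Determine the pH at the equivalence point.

8.23

n(HCOOH) = 0.07921 x 0.03530 = 0.002796 mol; V(KOH) at equivalence = 0.002796/0.1444 = 0.01936 L.
At equivalence all the acid is converted to HCOO-; total volume = 0.03530 + 0.01936 = 0.05466 L, so [HCOO-] = 0.002796/0.05466 = 0.05115 M.
Kb = Kw/Ka = 1.0e-14 / 1.8 x 10^-4 = 5.56e-11.
[OH^-] = sqrt(Kb x [HCOO-]) = sqrt(5.56e-11 x 0.05115) = 1.69e-6 M.
pOH = 5.77, so pH = 14.00 - 5.77 = 8.23.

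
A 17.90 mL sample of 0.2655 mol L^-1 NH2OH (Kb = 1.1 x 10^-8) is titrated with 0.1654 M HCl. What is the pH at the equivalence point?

n(NH2OH) = 0.2655 x 0.01790 = 0.004752 mol; V(HCl) at equivalence = 0.004752/0.1654 = 0.02873 L.
At equivalence the base is fully converted to NH3OH+; total volume = 0.04663 L, so [NH3OH+] = 0.004752/0.04663 = 0.1019 M.
Ka(NH3OH+) = Kw/Kb = 1.0e-14 / 1.1 x 10^-8 = 9.09e-7.
[H^+] = sqrt(Ka x [NH3OH+]) = sqrt(9.09e-7 x 0.1019) = 0.000304 M.
pH = -log(0.000304) = 3.52.

3.52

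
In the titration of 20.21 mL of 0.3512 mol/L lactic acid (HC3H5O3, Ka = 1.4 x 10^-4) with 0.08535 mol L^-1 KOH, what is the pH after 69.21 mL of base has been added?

Initial n(HC3H5O3) = 0.3512 x 0.02021 = 0.007098 mol.
n(KOH) added = 0.08535 x 0.06921 = 0.005907 mol, converting that many moles of HC3H5O3 to C3H5O3-.
Remaining n(HC3H5O3) = 0.001191 mol; n(C3H5O3-) = 0.005907 mol.
By Henderson-Hasselbalch, pH = pKa + log([A^-]/[HA]) = 3.85 + log(0.005907/0.001191) = 3.85 + (+0.70) = 4.55.

4.55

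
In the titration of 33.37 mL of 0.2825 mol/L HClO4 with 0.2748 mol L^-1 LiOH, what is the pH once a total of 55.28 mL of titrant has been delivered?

12.81

n(acid) = 0.2825 x 0.03337 = 0.009427 mol; n(LiOH) added = 0.2748 x 0.05528 = 0.01519 mol.
Base is in excess by 0.01519 - 0.009427 = 0.005764 mol in a total volume of 0.08865 L.
[OH^-] = 0.005764/0.08865 = 0.06502 M, so pOH = 1.19 and pH = 14.00 - 1.19 = 12.81.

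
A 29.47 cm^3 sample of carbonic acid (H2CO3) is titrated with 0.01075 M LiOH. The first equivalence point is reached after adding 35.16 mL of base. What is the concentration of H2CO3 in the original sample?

n(LiOH) = 0.01075 x 0.03516 = 0.0003780 mol.
At the first equivalence point, 1 mol OH^- react per mol H2CO3, so n(H2CO3) = 0.0003780 / 1 = 0.0003780 mol.
[H2CO3] = 0.0003780 / 0.02947 L = 0.0128 M.

0.0128 M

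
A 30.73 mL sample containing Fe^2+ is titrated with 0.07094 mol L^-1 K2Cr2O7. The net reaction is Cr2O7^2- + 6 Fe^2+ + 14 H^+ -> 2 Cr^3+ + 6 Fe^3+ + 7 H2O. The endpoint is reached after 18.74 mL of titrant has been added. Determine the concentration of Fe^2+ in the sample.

0.260 M

n(K2Cr2O7) = 0.07094 x 0.01874 = 0.001329 mol.
From the balanced equation, 1 mol K2Cr2O7 reacts with 6 mol Fe^2+, so n(Fe^2+) = 0.001329 x 6/1 = 0.007976 mol.
[Fe^2+] = 0.007976 / 0.03073 L = 0.260 M.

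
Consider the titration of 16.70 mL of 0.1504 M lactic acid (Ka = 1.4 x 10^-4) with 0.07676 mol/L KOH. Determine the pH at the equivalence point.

n(HC3H5O3) = 0.1504 x 0.01670 = 0.002512 mol; V(KOH) at equivalence = 0.002512/0.07676 = 0.03272 L.
At equivalence all the acid is converted to C3H5O3-; total volume = 0.01670 + 0.03272 = 0.04942 L, so [C3H5O3-] = 0.002512/0.04942 = 0.05082 M.
Kb = Kw/Ka = 1.0e-14 / 1.4 x 10^-4 = 7.14e-11.
[OH^-] = sqrt(Kb x [C3H5O3-]) = sqrt(7.14e-11 x 0.05082) = 1.91e-6 M.
pOH = 5.72, so pH = 14.00 - 5.72 = 8.28.

8.28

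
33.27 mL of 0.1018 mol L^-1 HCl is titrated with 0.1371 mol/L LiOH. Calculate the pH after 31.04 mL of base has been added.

12.13

n(acid) = 0.1018 x 0.03327 = 0.003387 mol; n(LiOH) added = 0.1371 x 0.03104 = 0.004256 mol.
Base is in excess by 0.004256 - 0.003387 = 0.0008687 mol in a total volume of 0.06431 L.
[OH^-] = 0.0008687/0.06431 = 0.01351 M, so pOH = 1.87 and pH = 14.00 - 1.87 = 12.13.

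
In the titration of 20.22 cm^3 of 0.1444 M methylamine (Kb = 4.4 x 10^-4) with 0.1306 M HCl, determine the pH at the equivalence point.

n(CH3NH2) = 0.1444 x 0.02022 = 0.002920 mol; V(HCl) at equivalence = 0.002920/0.1306 = 0.02236 L.
At equivalence the base is fully converted to CH3NH3+; total volume = 0.04258 L, so [CH3NH3+] = 0.002920/0.04258 = 0.06858 M.
Ka(CH3NH3+) = Kw/Kb = 1.0e-14 / 4.4 x 10^-4 = 2.27e-11.
[H^+] = sqrt(Ka x [CH3NH3+]) = sqrt(2.27e-11 x 0.06858) = 1.25e-6 M.
pH = -log(1.25e-6) = 5.90.

5.90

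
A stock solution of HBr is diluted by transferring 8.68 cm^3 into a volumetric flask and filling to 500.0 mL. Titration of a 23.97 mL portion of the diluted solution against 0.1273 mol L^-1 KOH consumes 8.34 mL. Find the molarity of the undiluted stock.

n(KOH) = 0.1273 x 0.008340 = 0.001062 mol.
n(HBr) in the aliquot = 0.001062 mol.
[diluted HBr] = 0.001062 / 0.02397 = 0.04429 M.
Dilution factor = 500.0/8.680 = 57.60, so [stock] = 0.04429 x 57.60 = 2.55 M.

2.55 M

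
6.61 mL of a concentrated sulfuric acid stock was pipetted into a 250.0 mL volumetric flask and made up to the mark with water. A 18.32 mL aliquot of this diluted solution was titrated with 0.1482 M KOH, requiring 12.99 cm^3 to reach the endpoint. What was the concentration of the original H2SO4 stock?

n(KOH) = 0.1482 x 0.01299 = 0.001925 mol.
n(H2SO4) in the aliquot = 0.001925 x 1/2 = 0.0009626 mol.
[diluted H2SO4] = 0.0009626 / 0.01832 = 0.05254 M.
Dilution factor = 250.0/6.610 = 37.82, so [stock] = 0.05254 x 37.82 = 1.99 M.

1.99 M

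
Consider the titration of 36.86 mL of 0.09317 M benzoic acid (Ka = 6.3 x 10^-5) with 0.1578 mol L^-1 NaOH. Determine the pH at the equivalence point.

8.48

n(C6H5COOH) = 0.09317 x 0.03686 = 0.003434 mol; V(NaOH) at equivalence = 0.003434/0.1578 = 0.02176 L.
At equivalence all the acid is converted to C6H5COO-; total volume = 0.03686 + 0.02176 = 0.05862 L, so [C6H5COO-] = 0.003434/0.05862 = 0.05858 M.
Kb = Kw/Ka = 1.0e-14 / 6.3 x 10^-5 = 1.59e-10.
[OH^-] = sqrt(Kb x [C6H5COO-]) = sqrt(1.59e-10 x 0.05858) = 3.05e-6 M.
pOH = 5.52, so pH = 14.00 - 5.52 = 8.48.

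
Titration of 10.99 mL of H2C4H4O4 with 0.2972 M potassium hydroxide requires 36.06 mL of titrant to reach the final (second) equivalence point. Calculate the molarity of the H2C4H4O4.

n(KOH) = 0.2972 x 0.03606 = 0.01072 mol.
At the final (second) equivalence point, 2 mol OH^- react per mol H2C4H4O4, so n(H2C4H4O4) = 0.01072 / 2 = 0.005359 mol.
[H2C4H4O4] = 0.005359 / 0.01099 L = 0.488 M.

0.488 M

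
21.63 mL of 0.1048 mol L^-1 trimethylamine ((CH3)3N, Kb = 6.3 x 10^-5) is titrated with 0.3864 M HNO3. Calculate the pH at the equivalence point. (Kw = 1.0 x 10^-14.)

5.44

n((CH3)3N) = 0.1048 x 0.02163 = 0.002267 mol; V(HNO3) at equivalence = 0.002267/0.3864 = 0.005867 L.
At equivalence the base is fully converted to (CH3)3NH+; total volume = 0.02750 L, so [(CH3)3NH+] = 0.002267/0.02750 = 0.08244 M.
Ka((CH3)3NH+) = Kw/Kb = 1.0e-14 / 6.3 x 10^-5 = 1.59e-10.
[H^+] = sqrt(Ka x [(CH3)3NH+]) = sqrt(1.59e-10 x 0.08244) = 3.62e-6 M.
pH = -log(3.62e-6) = 5.44.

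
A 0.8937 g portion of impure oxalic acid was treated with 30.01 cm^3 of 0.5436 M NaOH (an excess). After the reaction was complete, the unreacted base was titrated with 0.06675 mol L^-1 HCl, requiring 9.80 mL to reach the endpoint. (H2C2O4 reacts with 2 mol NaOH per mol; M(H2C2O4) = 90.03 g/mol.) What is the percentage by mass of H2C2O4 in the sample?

78.9%

Total n(NaOH) added = 0.5436 x 0.03001 = 0.01631 mol.
n(HCl) used = 0.06675 x 0.009800 = 0.0006542 mol, which equals the excess n(NaOH).
So n(NaOH) consumed by the sample = 0.01631 - 0.0006542 = 0.01566 mol.
n(H2C2O4) = 0.01566 / 2 = 0.007830 mol.
mass H2C2O4 = 0.007830 x 90.03 = 0.7049 g, so %H2C2O4 = 0.7049/0.8937 x 100 = 78.9%.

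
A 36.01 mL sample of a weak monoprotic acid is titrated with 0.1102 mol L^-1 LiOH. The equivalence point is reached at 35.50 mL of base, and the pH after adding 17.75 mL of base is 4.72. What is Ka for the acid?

17.75 mL is half of the equivalence volume, so this is the half-equivalence point where [HA] = [A^-].
At half-equivalence pH = pKa, so pKa = 4.72.
Ka = 10^(-4.72) = 1.9 x 10^-5.

1.9 x 10^-5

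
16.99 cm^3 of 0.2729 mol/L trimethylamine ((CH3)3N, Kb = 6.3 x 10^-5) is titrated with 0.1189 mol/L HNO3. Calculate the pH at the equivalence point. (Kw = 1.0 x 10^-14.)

n((CH3)3N) = 0.2729 x 0.01699 = 0.004637 mol; V(HNO3) at equivalence = 0.004637/0.1189 = 0.03900 L.
At equivalence the base is fully converted to (CH3)3NH+; total volume = 0.05599 L, so [(CH3)3NH+] = 0.004637/0.05599 = 0.08282 M.
Ka((CH3)3NH+) = Kw/Kb = 1.0e-14 / 6.3 x 10^-5 = 1.59e-10.
[H^+] = sqrt(Ka x [(CH3)3NH+]) = sqrt(1.59e-10 x 0.08282) = 3.63e-6 M.
pH = -log(3.63e-6) = 5.44.

5.44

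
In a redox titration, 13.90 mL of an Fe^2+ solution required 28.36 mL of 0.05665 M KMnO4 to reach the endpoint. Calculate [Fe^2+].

0.578 M

n(KMnO4) = 0.05665 x 0.02836 = 0.001607 mol.
From the balanced equation, 1 mol KMnO4 reacts with 5 mol Fe^2+, so n(Fe^2+) = 0.001607 x 5/1 = 0.008033 mol.
[Fe^2+] = 0.008033 / 0.01390 L = 0.578 M.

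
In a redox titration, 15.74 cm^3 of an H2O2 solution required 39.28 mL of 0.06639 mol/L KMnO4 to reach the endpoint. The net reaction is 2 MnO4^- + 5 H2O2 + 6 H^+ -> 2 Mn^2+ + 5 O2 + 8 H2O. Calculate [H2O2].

0.414 M

n(KMnO4) = 0.06639 x 0.03928 = 0.002608 mol.
From the balanced equation, 2 mol KMnO4 reacts with 5 mol H2O2, so n(H2O2) = 0.002608 x 5/2 = 0.006519 mol.
[H2O2] = 0.006519 / 0.01574 L = 0.414 M.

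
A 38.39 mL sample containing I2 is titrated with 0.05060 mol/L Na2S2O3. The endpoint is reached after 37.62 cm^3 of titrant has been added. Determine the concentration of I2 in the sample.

n(Na2S2O3) = 0.05060 x 0.03762 = 0.001904 mol.
From the balanced equation, 2 mol Na2S2O3 reacts with 1 mol I2, so n(I2) = 0.001904 x 1/2 = 0.0009518 mol.
[I2] = 0.0009518 / 0.03839 L = 0.0248 M.

0.0248 M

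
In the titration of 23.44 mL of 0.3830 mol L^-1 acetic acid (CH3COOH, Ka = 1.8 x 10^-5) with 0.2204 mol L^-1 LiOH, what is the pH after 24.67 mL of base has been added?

Initial n(CH3COOH) = 0.3830 x 0.02344 = 0.008978 mol.
n(LiOH) added = 0.2204 x 0.02467 = 0.005437 mol, converting that many moles of CH3COOH to CH3COO-.
Remaining n(CH3COOH) = 0.003540 mol; n(CH3COO-) = 0.005437 mol.
By Henderson-Hasselbalch, pH = pKa + log([A^-]/[HA]) = 4.74 + log(0.005437/0.003540) = 4.74 + (+0.19) = 4.93.

4.93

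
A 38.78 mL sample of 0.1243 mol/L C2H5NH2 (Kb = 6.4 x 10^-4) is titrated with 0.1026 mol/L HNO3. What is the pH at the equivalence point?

6.03

n(C2H5NH2) = 0.1243 x 0.03878 = 0.004820 mol; V(HNO3) at equivalence = 0.004820/0.1026 = 0.04698 L.
At equivalence the base is fully converted to C2H5NH3+; total volume = 0.08576 L, so [C2H5NH3+] = 0.004820/0.08576 = 0.05621 M.
Ka(C2H5NH3+) = Kw/Kb = 1.0e-14 / 6.4 x 10^-4 = 1.56e-11.
[H^+] = sqrt(Ka x [C2H5NH3+]) = sqrt(1.56e-11 x 0.05621) = 9.37e-7 M.
pH = -log(9.37e-7) = 6.03.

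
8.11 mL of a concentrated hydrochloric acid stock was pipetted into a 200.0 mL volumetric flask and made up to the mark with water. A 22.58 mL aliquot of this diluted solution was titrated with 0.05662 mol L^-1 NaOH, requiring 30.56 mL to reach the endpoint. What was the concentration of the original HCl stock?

1.89 M

n(NaOH) = 0.05662 x 0.03056 = 0.001730 mol.
n(HCl) in the aliquot = 0.001730 mol.
[diluted HCl] = 0.001730 / 0.02258 = 0.07663 M.
Dilution factor = 200.0/8.110 = 24.66, so [stock] = 0.07663 x 24.66 = 1.89 M.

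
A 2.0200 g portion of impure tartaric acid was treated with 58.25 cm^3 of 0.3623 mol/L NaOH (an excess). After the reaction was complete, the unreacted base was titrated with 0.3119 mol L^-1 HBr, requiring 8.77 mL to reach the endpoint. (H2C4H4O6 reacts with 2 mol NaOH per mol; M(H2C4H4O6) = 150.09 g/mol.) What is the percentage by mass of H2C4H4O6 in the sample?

68.2%

Total n(NaOH) added = 0.3623 x 0.05825 = 0.02110 mol.
n(HBr) used = 0.3119 x 0.008770 = 0.002735 mol, which equals the excess n(NaOH).
So n(NaOH) consumed by the sample = 0.02110 - 0.002735 = 0.01837 mol.
n(H2C4H4O6) = 0.01837 / 2 = 0.009184 mol.
mass H2C4H4O6 = 0.009184 x 150.09 = 1.378 g, so %H2C4H4O6 = 1.378/2.0200 x 100 = 68.2%.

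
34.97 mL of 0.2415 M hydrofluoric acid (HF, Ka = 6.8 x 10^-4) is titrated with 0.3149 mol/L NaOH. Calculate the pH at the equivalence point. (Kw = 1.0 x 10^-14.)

n(HF) = 0.2415 x 0.03497 = 0.008445 mol; V(NaOH) at equivalence = 0.008445/0.3149 = 0.02682 L.
At equivalence all the acid is converted to F-; total volume = 0.03497 + 0.02682 = 0.06179 L, so [F-] = 0.008445/0.06179 = 0.1367 M.
Kb = Kw/Ka = 1.0e-14 / 6.8 x 10^-4 = 1.47e-11.
[OH^-] = sqrt(Kb x [F-]) = sqrt(1.47e-11 x 0.1367) = 1.42e-6 M.
pOH = 5.85, so pH = 14.00 - 5.85 = 8.15.

8.15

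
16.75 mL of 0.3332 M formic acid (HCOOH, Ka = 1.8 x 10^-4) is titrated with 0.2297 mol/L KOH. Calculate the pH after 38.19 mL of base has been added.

12.76

n(acid) = 0.3332 x 0.01675 = 0.005581 mol; n(KOH) added = 0.2297 x 0.03819 = 0.008772 mol.
Base is in excess by 0.008772 - 0.005581 = 0.003191 mol in a total volume of 0.05494 L.
[OH^-] = 0.003191/0.05494 = 0.05808 M, so pOH = 1.24 and pH = 14.00 - 1.24 = 12.76.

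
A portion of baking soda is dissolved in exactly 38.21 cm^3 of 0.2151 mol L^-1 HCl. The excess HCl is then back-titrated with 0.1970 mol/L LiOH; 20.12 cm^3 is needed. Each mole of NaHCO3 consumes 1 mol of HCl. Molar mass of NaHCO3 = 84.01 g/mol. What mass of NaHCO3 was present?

0.357 g

Total n(HCl) added = 0.2151 x 0.03821 = 0.008219 mol.
n(LiOH) used = 0.1970 x 0.02012 = 0.003964 mol, which equals the excess n(HCl).
So n(HCl) consumed by the sample = 0.008219 - 0.003964 = 0.004255 mol.
n(NaHCO3) = 0.004255 / 1 = 0.004255 mol.
mass = 0.004255 mol x 84.01 g/mol = 0.357 g.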